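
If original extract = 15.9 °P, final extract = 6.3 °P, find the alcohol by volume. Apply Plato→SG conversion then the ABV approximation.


SG = 259/(259 − P);  ABV = (OG − FG)·131.25
OG = 259/(259 − 15.9) = 1.0654
FG = 259/(259 − 6.3) = 1.0249
ABV = (1.0654 − 1.0249)·131.25

5.3123 % ABV


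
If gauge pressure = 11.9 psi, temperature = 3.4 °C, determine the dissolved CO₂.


vols = (P + 14.695)·(0.01821 + 0.09011·e^(−0.04·T))
vols = (11.9 + 14.695)·(0.01821 + 0.09011·e^(−0.04·3.4))

2.5760 volumes


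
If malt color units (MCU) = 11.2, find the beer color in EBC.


SRM = 1.4922·MCU^0.6859;  EBC = SRM·1.97
SRM = 1.4922·11.2^0.6859 = 7.8250
EBC = 7.8250·1.97

15.4153 EBC


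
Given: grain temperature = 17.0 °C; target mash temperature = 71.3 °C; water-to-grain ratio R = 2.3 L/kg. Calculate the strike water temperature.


T_strike = (0.41/R)·(T_mash − T_grain) + T_mash
T_strike = (0.41/2.3)·(71.3 − 17.0) + 71.3

80.9796 °C


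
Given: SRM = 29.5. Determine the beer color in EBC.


EBC = SRM · 1.97
EBC = 29.5 · 1.97

58.1150 EBC


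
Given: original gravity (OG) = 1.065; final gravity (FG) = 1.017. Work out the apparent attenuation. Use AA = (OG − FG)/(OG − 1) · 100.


AA = (1.065 − 1.017)/(1.065 − 1) · 100

73.8462 %


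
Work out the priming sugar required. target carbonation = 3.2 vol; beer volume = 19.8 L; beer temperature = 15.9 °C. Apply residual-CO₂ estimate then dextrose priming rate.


residual = 14.695·(0.01821 + 0.09011·e^(−0.04·T));  sugar = (target − residual)·4.0·V
residual = 14.695·(0.01821 + 0.09011·e^(−0.04·15.9)) = 0.9686
sugar = (3.2 − 0.9686)·4.0·19.8

176.7255 g


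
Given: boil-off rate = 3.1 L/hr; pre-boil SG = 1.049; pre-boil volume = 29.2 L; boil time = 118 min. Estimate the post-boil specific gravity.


V_post = V_pre − rate·(t/60);  SG_post = 1 + (SG_pre−1)·V_pre/V_post
V_post = 29.2 − 3.1·(118/60) = 23.1033
SG_post = 1 + (1.049 − 1)·29.2/23.1033

1.0619


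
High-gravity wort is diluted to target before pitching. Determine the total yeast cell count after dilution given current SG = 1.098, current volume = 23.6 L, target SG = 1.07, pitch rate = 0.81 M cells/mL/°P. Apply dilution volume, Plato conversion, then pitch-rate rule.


V_w = V·((SG_c−1)/(SG_t−1)−1);  °P = 259 − 259/SG_t;  cells = rate·(V+V_w)·°P
V_w = 23.6·((1.098−1)/(1.07−1)−1) = 9.4400
V_final = 23.6 + 9.4400 = 33.0400
°P = 259 − 259/1.07 = 16.9439
cells = 0.81·33.0400·16.9439

453.4601 billion cells


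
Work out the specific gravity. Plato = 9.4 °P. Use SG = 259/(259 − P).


SG = 259/(259 − 9.4)

1.0377


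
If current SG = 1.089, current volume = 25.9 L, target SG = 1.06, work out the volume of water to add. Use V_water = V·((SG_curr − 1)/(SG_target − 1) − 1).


V_water = 25.9·((1.089 − 1)/(1.06 − 1) − 1)

12.5183 L


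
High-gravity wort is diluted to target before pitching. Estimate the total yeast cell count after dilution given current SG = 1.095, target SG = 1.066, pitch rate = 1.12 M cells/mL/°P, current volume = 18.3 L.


V_w = V·((SG_c−1)/(SG_t−1)−1);  °P = 259 − 259/SG_t;  cells = rate·(V+V_w)·°P
V_w = 18.3·((1.095−1)/(1.066−1)−1) = 8.0409
V_final = 18.3 + 8.0409 = 26.3409
°P = 259 − 259/1.066 = 16.0356
cells = 1.12·26.3409·16.0356

473.0808 billion cells


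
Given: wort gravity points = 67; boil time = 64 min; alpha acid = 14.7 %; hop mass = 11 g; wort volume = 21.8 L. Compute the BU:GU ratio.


U = 1.65·0.000125^(GP/1000)·(1−e^(−0.04t))/4.15;  IBU = (α/100)·m·U·1000/V;  BU:GU = IBU/GP
U = 1.65·0.000125^(67/1000)·(1−e^(−0.04·64))/4.15 = 0.2009
IBU = (14.7/100)·11·0.2009·1000/21.8 = 14.9019
BU:GU = 14.9019/67

0.2224


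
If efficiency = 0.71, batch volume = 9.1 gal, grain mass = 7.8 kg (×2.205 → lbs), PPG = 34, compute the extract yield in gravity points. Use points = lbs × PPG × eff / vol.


lbs = 7.8 × 2.205 = 17.1990
points = 17.1990 × 34 × 0.71 / 9.1

45.6246 points


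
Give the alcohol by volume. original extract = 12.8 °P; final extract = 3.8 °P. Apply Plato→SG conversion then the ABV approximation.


SG = 259/(259 − P);  ABV = (OG − FG)·131.25
OG = 259/(259 − 12.8) = 1.0520
FG = 259/(259 − 3.8) = 1.0149
ABV = (1.0520 − 1.0149)·131.25

4.8694 % ABV


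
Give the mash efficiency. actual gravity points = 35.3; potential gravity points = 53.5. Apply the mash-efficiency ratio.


efficiency = actual / potential × 100
efficiency = 35.3 / 53.5 × 100

65.9813 %


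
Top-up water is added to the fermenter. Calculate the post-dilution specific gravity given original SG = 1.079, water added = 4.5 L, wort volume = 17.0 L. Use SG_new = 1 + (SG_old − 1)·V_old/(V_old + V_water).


pts = (1.079 − 1)·1000·17.0/(17.0 + 4.5) = 62.4651
SG_new = 1 + 62.4651/1000

1.0625


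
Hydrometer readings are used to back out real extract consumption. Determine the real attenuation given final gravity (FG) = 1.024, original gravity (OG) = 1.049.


AA = (OG−FG)/(OG−1)·100;  RA = AA·0.8192
AA = (1.049 − 1.024)/(1.049 − 1)·100 = 51.0204
RA = 51.0204·0.8192

41.7959 %


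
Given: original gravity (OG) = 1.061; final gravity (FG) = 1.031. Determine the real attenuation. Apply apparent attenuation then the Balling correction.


AA = (OG−FG)/(OG−1)·100;  RA = AA·0.8192
AA = (1.061 − 1.031)/(1.061 − 1)·100 = 49.1803
RA = 49.1803·0.8192

40.2885 %


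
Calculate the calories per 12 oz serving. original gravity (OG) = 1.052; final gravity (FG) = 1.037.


ABW = (OG−FG)·131.25·0.79/FG;  °P = 259 − 259/SG (for OG→OE and FG→AE);  RE = 0.1808·OE + 0.8192·AE;  Cal = (6.9·ABW + 4·(RE−0.1))·FG·3.55
ABW = (1.052 − 1.037)·131.25·0.79/1.037 = 1.4998
OE = 259 − 259/1.052 = 12.8023 °P
AE = 259 − 259/1.037 = 9.2411 °P
RE = 0.1808·12.8023 + 0.8192·9.2411 = 9.8849 °P
Cal = (6.9·1.4998 + 4·(9.8849−0.1))·1.037·3.55

182.1846 kcal


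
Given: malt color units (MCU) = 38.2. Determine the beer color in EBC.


SRM = 1.4922·MCU^0.6859;  EBC = SRM·1.97
SRM = 1.4922·38.2^0.6859 = 18.1537
EBC = 18.1537·1.97

35.7627 EBC


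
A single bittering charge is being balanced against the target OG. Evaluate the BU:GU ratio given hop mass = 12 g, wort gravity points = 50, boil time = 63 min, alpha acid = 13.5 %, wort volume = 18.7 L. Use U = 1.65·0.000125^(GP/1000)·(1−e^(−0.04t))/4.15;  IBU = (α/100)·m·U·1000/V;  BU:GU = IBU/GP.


U = 1.65·0.000125^(50/1000)·(1−e^(−0.04·63))/4.15 = 0.2333
IBU = (13.5/100)·12·0.2333·1000/18.7 = 20.2081
BU:GU = 20.2081/50

0.4042


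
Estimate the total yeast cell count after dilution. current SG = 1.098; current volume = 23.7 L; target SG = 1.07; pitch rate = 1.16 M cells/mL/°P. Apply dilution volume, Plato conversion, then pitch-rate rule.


V_w = V·((SG_c−1)/(SG_t−1)−1);  °P = 259 − 259/SG_t;  cells = rate·(V+V_w)·°P
V_w = 23.7·((1.098−1)/(1.07−1)−1) = 9.4800
V_final = 23.7 + 9.4800 = 33.1800
°P = 259 − 259/1.07 = 16.9439
cells = 1.16·33.1800·16.9439

652.1513 billion cells


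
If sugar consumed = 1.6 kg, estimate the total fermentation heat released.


Q = m_sugar · 590 kJ/kg
Q = 1.6 · 590

944.0000 kJ


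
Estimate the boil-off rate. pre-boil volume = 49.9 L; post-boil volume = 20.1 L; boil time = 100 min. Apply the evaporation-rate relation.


rate = (V_pre − V_post) / (t_min/60)
rate = (49.9 − 20.1) / (100/60)

17.8800 L/hr


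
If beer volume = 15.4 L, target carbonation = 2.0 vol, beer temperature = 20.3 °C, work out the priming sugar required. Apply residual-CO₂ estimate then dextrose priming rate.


residual = 14.695·(0.01821 + 0.09011·e^(−0.04·T));  sugar = (target − residual)·4.0·V
residual = 14.695·(0.01821 + 0.09011·e^(−0.04·20.3)) = 0.8555
sugar = (2.0 − 0.8555)·4.0·15.4

70.5021 g


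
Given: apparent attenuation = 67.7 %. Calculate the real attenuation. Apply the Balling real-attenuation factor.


RA = AA · 0.8192
RA = 67.7 · 0.8192

55.4598 %


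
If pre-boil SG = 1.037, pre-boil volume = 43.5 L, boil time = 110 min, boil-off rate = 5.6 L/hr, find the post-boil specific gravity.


V_post = V_pre − rate·(t/60);  SG_post = 1 + (SG_pre−1)·V_pre/V_post
V_post = 43.5 − 5.6·(110/60) = 33.2333
SG_post = 1 + (1.037 − 1)·43.5/33.2333

1.0484


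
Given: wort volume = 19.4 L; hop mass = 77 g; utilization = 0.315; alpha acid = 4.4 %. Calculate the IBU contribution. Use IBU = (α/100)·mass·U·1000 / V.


IBU = (4.4/100)·77·0.315·1000 / 19.4

55.0113 IBU


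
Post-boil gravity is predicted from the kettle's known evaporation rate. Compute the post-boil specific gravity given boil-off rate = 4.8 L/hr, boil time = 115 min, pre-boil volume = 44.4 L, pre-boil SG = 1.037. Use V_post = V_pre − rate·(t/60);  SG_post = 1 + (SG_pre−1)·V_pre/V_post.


V_post = 44.4 − 4.8·(115/60) = 35.2000
SG_post = 1 + (1.037 − 1)·44.4/35.2000

1.0467


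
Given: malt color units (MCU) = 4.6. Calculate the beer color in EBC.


SRM = 1.4922·MCU^0.6859;  EBC = SRM·1.97
SRM = 1.4922·4.6^0.6859 = 4.2502
EBC = 4.2502·1.97

8.3730 EBC


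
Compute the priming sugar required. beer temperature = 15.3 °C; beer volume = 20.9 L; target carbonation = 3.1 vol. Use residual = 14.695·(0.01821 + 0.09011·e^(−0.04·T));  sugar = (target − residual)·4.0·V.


residual = 14.695·(0.01821 + 0.09011·e^(−0.04·15.3)) = 0.9856
sugar = (3.1 − 0.9856)·4.0·20.9

176.7600 g


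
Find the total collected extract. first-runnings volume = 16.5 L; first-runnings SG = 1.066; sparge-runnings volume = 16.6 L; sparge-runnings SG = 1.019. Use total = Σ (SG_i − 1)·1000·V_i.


first = (1.066 − 1)·1000·16.5 = 1089.0000
sparge = (1.019 − 1)·1000·16.6 = 315.4000
total = 1089.0000 + 315.4000

1404.4000 gravity·L


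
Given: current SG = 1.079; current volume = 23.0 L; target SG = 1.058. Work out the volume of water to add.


V_water = V·((SG_curr − 1)/(SG_target − 1) − 1)
V_water = 23.0·((1.079 − 1)/(1.058 − 1) − 1)

8.3276 L


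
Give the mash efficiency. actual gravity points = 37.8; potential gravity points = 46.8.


efficiency = actual / potential × 100
efficiency = 37.8 / 46.8 × 100

80.7692 %


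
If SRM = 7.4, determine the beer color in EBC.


EBC = SRM · 1.97
EBC = 7.4 · 1.97

14.5780 EBC


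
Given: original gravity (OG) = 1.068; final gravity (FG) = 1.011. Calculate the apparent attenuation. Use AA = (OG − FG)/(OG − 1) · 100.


AA = (1.068 − 1.011)/(1.068 − 1) · 100

83.8235 %


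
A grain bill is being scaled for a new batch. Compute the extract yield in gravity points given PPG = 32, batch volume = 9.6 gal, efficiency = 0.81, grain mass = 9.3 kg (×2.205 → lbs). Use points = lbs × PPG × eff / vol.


lbs = 9.3 × 2.205 = 20.5065
points = 20.5065 × 32 × 0.81 / 9.6

55.3676 points


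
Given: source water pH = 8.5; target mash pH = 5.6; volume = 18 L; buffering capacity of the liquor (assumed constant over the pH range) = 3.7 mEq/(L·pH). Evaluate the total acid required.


acid = buffering capacity · (pH_source − pH_target) · V
acid = 3.7 · (8.5 − 5.6) · 18

193.1400 mEq


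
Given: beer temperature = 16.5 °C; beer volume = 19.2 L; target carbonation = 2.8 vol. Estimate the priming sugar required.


residual = 14.695·(0.01821 + 0.09011·e^(−0.04·T));  sugar = (target − residual)·4.0·V
residual = 14.695·(0.01821 + 0.09011·e^(−0.04·16.5)) = 0.9520
sugar = (2.8 − 0.9520)·4.0·19.2

141.9269 g


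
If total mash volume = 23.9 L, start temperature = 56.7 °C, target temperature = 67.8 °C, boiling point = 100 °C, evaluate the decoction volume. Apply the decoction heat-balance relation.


V_dec = V_total·(T_target − T_start)/(T_boil − T_start)
V_dec = 23.9·(67.8 − 56.7)/(100 − 56.7)

6.1268 L


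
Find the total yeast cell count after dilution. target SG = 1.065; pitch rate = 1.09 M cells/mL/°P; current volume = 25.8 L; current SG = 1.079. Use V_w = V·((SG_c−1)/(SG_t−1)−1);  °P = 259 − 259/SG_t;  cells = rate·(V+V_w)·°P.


V_w = 25.8·((1.079−1)/(1.065−1)−1) = 5.5569
V_final = 25.8 + 5.5569 = 31.3569
°P = 259 − 259/1.065 = 15.8075
cells = 1.09·31.3569·15.8075

540.2857 billion cells


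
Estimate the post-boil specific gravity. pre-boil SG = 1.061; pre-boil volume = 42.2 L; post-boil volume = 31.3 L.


SG_post = 1 + (SG_pre − 1)·V_pre/V_post
pts_pre = (1.061 − 1)·1000 = 61.0000
pts_post = 61.0000·42.2/31.3 = 82.2428
SG_post = 1 + 82.2428/1000

1.0822


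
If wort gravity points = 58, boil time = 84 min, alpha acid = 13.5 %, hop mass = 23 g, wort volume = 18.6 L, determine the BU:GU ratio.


U = 1.65·0.000125^(GP/1000)·(1−e^(−0.04t))/4.15;  IBU = (α/100)·m·U·1000/V;  BU:GU = IBU/GP
U = 1.65·0.000125^(58/1000)·(1−e^(−0.04·84))/4.15 = 0.2279
IBU = (13.5/100)·23·0.2279·1000/18.6 = 38.0410
BU:GU = 38.0410/58

0.6559


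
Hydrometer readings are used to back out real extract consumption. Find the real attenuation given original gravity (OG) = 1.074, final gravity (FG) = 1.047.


AA = (OG−FG)/(OG−1)·100;  RA = AA·0.8192
AA = (1.074 − 1.047)/(1.074 − 1)·100 = 36.4865
RA = 36.4865·0.8192

29.8897 %


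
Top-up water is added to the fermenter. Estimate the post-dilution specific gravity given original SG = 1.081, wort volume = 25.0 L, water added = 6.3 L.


SG_new = 1 + (SG_old − 1)·V_old/(V_old + V_water)
pts = (1.081 − 1)·1000·25.0/(25.0 + 6.3) = 64.6965
SG_new = 1 + 64.6965/1000

1.0647


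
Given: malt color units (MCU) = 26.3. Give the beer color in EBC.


SRM = 1.4922·MCU^0.6859;  EBC = SRM·1.97
SRM = 1.4922·26.3^0.6859 = 14.0532
EBC = 14.0532·1.97

27.6848 EBC


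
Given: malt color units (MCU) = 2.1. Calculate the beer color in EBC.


SRM = 1.4922·MCU^0.6859;  EBC = SRM·1.97
SRM = 1.4922·2.1^0.6859 = 2.4822
EBC = 2.4822·1.97

4.8899 EBC


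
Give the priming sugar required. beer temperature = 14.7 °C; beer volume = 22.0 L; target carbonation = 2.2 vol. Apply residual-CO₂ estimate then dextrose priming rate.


residual = 14.695·(0.01821 + 0.09011·e^(−0.04·T));  sugar = (target − residual)·4.0·V
residual = 14.695·(0.01821 + 0.09011·e^(−0.04·14.7)) = 1.0031
sugar = (2.2 − 1.0031)·4.0·22.0

105.3283 g


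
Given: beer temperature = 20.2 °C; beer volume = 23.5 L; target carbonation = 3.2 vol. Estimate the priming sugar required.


residual = 14.695·(0.01821 + 0.09011·e^(−0.04·T));  sugar = (target − residual)·4.0·V
residual = 14.695·(0.01821 + 0.09011·e^(−0.04·20.2)) = 0.8578
sugar = (3.2 − 0.8578)·4.0·23.5

220.1629 g


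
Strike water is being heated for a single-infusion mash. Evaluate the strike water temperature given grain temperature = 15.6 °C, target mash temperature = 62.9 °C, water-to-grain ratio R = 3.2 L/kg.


T_strike = (0.41/R)·(T_mash − T_grain) + T_mash
T_strike = (0.41/3.2)·(62.9 − 15.6) + 62.9

68.9603 °C


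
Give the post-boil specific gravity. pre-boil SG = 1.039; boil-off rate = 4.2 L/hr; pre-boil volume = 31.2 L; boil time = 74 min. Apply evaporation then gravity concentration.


V_post = V_pre − rate·(t/60);  SG_post = 1 + (SG_pre−1)·V_pre/V_post
V_post = 31.2 − 4.2·(74/60) = 26.0200
SG_post = 1 + (1.039 − 1)·31.2/26.0200

1.0468


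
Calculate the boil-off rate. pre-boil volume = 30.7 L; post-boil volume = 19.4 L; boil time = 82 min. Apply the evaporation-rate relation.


rate = (V_pre − V_post) / (t_min/60)
rate = (30.7 − 19.4) / (82/60)

8.2683 L/hr


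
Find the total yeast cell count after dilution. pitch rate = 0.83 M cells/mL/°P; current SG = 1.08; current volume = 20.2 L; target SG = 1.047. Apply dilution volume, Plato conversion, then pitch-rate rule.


V_w = V·((SG_c−1)/(SG_t−1)−1);  °P = 259 − 259/SG_t;  cells = rate·(V+V_w)·°P
V_w = 20.2·((1.08−1)/(1.047−1)−1) = 14.1830
V_final = 20.2 + 14.1830 = 34.3830
°P = 259 − 259/1.047 = 11.6266
cells = 0.83·34.3830·11.6266

331.7971 billion cells


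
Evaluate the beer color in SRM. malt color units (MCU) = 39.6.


SRM = 1.4922 · MCU^0.6859
SRM = 1.4922 · 39.6^0.6859

18.6074 SRM


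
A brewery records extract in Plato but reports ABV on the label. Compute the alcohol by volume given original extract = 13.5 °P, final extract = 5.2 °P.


SG = 259/(259 − P);  ABV = (OG − FG)·131.25
OG = 259/(259 − 13.5) = 1.0550
FG = 259/(259 − 5.2) = 1.0205
ABV = (1.0550 − 1.0205)·131.25

4.5283 % ABV


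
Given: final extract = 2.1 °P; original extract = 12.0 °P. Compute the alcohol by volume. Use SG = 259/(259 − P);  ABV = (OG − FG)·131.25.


OG = 259/(259 − 12.0) = 1.0486
FG = 259/(259 − 2.1) = 1.0082
ABV = (1.0486 − 1.0082)·131.25

5.3036 % ABV


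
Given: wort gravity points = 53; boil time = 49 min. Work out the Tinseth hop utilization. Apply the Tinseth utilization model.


U = 1.65·0.000125^(GP/1000) · (1 − e^(−0.04·t))/4.15
bigness = 1.65·0.000125^(53/1000) = 1.0248
boil_factor = (1 − e^(−0.04·49))/4.15 = 0.2070
U = 1.0248 · 0.2070

0.2121


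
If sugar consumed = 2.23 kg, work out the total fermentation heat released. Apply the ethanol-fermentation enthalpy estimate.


Q = m_sugar · 590 kJ/kg
Q = 2.23 · 590

1315.7000 kJ


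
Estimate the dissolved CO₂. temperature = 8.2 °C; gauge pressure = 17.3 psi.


vols = (P + 14.695)·(0.01821 + 0.09011·e^(−0.04·T))
vols = (17.3 + 14.695)·(0.01821 + 0.09011·e^(−0.04·8.2))

2.6595 volumes


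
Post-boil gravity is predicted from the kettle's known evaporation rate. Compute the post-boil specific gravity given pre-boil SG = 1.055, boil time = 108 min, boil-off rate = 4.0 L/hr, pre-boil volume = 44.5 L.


V_post = V_pre − rate·(t/60);  SG_post = 1 + (SG_pre−1)·V_pre/V_post
V_post = 44.5 − 4.0·(108/60) = 37.3000
SG_post = 1 + (1.055 − 1)·44.5/37.3000

1.0656


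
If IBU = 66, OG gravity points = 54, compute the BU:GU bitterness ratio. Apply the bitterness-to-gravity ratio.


BU:GU = IBU / OG_points
BU:GU = 66 / 54

1.2222


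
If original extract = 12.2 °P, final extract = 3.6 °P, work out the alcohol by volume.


SG = 259/(259 − P);  ABV = (OG − FG)·131.25
OG = 259/(259 − 12.2) = 1.0494
FG = 259/(259 − 3.6) = 1.0141
ABV = (1.0494 − 1.0141)·131.25

4.6380 % ABV


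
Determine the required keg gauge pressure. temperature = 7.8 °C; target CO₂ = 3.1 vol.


psi = vols/(0.01821 + 0.09011·e^(−0.04·T)) − 14.695
psi = 3.1/(0.01821 + 0.09011·e^(−0.04·7.8)) − 14.695

22.1357 psi


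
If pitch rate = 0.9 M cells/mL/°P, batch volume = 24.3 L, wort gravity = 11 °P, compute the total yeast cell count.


cells (billions) = rate · V_L · °P
cells = 0.9 · 24.3 · 11

240.5700 billion cells


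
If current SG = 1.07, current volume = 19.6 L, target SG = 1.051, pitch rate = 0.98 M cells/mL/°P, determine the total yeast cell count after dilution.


V_w = V·((SG_c−1)/(SG_t−1)−1);  °P = 259 − 259/SG_t;  cells = rate·(V+V_w)·°P
V_w = 19.6·((1.07−1)/(1.051−1)−1) = 7.3020
V_final = 19.6 + 7.3020 = 26.9020
°P = 259 − 259/1.051 = 12.5680
cells = 0.98·26.9020·12.5680

331.3426 billion cells


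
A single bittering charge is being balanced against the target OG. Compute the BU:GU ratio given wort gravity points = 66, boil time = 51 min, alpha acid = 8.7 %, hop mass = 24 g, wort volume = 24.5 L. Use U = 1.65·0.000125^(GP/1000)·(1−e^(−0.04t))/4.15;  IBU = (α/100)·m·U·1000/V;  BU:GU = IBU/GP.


U = 1.65·0.000125^(66/1000)·(1−e^(−0.04·51))/4.15 = 0.1911
IBU = (8.7/100)·24·0.1911·1000/24.5 = 16.2893
BU:GU = 16.2893/66

0.2468


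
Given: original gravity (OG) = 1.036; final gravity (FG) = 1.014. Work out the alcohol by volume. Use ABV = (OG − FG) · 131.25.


ABV = (1.036 − 1.014) · 131.25

2.8875 % ABV


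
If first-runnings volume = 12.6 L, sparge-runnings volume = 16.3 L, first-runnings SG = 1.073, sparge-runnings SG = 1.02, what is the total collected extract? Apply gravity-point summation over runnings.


total = Σ (SG_i − 1)·1000·V_i
first = (1.073 − 1)·1000·12.6 = 919.8000
sparge = (1.02 − 1)·1000·16.3 = 326.0000
total = 919.8000 + 326.0000

1245.8000 gravity·L


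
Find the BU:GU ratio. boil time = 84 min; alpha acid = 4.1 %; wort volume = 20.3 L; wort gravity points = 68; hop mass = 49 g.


U = 1.65·0.000125^(GP/1000)·(1−e^(−0.04t))/4.15;  IBU = (α/100)·m·U·1000/V;  BU:GU = IBU/GP
U = 1.65·0.000125^(68/1000)·(1−e^(−0.04·84))/4.15 = 0.2083
IBU = (4.1/100)·49·0.2083·1000/20.3 = 20.6137
BU:GU = 20.6137/68

0.3031


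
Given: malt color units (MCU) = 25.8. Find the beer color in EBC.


SRM = 1.4922·MCU^0.6859;  EBC = SRM·1.97
SRM = 1.4922·25.8^0.6859 = 13.8694
EBC = 13.8694·1.97

27.3227 EBC


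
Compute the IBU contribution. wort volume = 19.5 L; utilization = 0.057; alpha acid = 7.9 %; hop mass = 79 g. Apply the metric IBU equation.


IBU = (α/100)·mass·U·1000 / V
IBU = (7.9/100)·79·0.057·1000 / 19.5

18.2429 IBU


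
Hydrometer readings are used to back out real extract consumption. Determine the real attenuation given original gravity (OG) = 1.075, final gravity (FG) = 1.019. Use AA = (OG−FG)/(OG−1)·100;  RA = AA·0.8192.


AA = (1.075 − 1.019)/(1.075 − 1)·100 = 74.6667
RA = 74.6667·0.8192

61.1669 %


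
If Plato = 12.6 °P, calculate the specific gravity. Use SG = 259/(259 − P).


SG = 259/(259 − 12.6)

1.0511


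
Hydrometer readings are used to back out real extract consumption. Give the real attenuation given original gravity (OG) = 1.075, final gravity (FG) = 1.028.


AA = (OG−FG)/(OG−1)·100;  RA = AA·0.8192
AA = (1.075 − 1.028)/(1.075 − 1)·100 = 62.6667
RA = 62.6667·0.8192

51.3365 %


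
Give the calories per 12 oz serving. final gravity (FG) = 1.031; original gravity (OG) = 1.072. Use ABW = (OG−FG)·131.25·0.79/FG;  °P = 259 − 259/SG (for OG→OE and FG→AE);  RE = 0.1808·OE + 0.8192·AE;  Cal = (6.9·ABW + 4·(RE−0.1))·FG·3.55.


ABW = (1.072 − 1.031)·131.25·0.79/1.031 = 4.1234
OE = 259 − 259/1.072 = 17.3955 °P
AE = 259 − 259/1.031 = 7.7876 °P
RE = 0.1808·17.3955 + 0.8192·7.7876 = 9.5247 °P
Cal = (6.9·4.1234 + 4·(9.5247−0.1))·1.031·3.55

242.1123 kcal


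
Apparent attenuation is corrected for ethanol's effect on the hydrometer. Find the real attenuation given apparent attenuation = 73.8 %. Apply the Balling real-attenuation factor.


RA = AA · 0.8192
RA = 73.8 · 0.8192

60.4570 %


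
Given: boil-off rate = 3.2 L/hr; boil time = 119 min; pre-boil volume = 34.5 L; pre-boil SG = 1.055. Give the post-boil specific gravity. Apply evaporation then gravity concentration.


V_post = V_pre − rate·(t/60);  SG_post = 1 + (SG_pre−1)·V_pre/V_post
V_post = 34.5 − 3.2·(119/60) = 28.1533
SG_post = 1 + (1.055 − 1)·34.5/28.1533

1.0674


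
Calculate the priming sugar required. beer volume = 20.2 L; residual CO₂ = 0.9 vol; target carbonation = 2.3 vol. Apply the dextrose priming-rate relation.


sugar = (target − residual)·4.0·V
sugar = (2.3 − 0.9)·4.0·20.2

113.1200 g


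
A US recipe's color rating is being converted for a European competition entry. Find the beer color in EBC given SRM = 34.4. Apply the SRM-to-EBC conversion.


EBC = SRM · 1.97
EBC = 34.4 · 1.97

67.7680 EBC


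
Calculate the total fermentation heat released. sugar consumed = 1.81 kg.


Q = m_sugar · 590 kJ/kg
Q = 1.81 · 590

1067.9000 kJ


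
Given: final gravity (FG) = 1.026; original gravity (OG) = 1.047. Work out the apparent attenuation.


AA = (OG − FG)/(OG − 1) · 100
AA = (1.047 − 1.026)/(1.047 − 1) · 100

44.6809 %


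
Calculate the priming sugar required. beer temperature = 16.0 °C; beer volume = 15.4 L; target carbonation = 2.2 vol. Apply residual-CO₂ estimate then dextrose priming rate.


residual = 14.695·(0.01821 + 0.09011·e^(−0.04·T));  sugar = (target − residual)·4.0·V
residual = 14.695·(0.01821 + 0.09011·e^(−0.04·16.0)) = 0.9658
sugar = (2.2 − 0.9658)·4.0·15.4

76.0256 g


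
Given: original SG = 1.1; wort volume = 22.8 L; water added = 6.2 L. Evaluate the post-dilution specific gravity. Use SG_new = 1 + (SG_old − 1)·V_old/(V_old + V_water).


pts = (1.1 − 1)·1000·22.8/(22.8 + 6.2) = 78.6207
SG_new = 1 + 78.6207/1000

1.0786


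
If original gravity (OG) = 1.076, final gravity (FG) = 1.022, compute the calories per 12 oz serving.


ABW = (OG−FG)·131.25·0.79/FG;  °P = 259 − 259/SG (for OG→OE and FG→AE);  RE = 0.1808·OE + 0.8192·AE;  Cal = (6.9·ABW + 4·(RE−0.1))·FG·3.55
ABW = (1.076 − 1.022)·131.25·0.79/1.022 = 5.4786
OE = 259 − 259/1.076 = 18.2937 °P
AE = 259 − 259/1.022 = 5.5753 °P
RE = 0.1808·18.2937 + 0.8192·5.5753 = 7.8748 °P
Cal = (6.9·5.4786 + 4·(7.8748−0.1))·1.022·3.55

249.9818 kcal


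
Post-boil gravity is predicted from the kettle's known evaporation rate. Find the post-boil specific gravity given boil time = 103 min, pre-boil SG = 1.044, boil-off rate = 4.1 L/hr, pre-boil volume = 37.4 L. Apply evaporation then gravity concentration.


V_post = V_pre − rate·(t/60);  SG_post = 1 + (SG_pre−1)·V_pre/V_post
V_post = 37.4 − 4.1·(103/60) = 30.3617
SG_post = 1 + (1.044 − 1)·37.4/30.3617

1.0542


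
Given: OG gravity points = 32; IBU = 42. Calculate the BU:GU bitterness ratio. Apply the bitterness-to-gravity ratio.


BU:GU = IBU / OG_points
BU:GU = 42 / 32

1.3125


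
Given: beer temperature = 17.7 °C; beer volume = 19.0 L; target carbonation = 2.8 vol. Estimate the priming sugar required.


residual = 14.695·(0.01821 + 0.09011·e^(−0.04·T));  sugar = (target − residual)·4.0·V
residual = 14.695·(0.01821 + 0.09011·e^(−0.04·17.7)) = 0.9199
sugar = (2.8 − 0.9199)·4.0·19.0

142.8862 g


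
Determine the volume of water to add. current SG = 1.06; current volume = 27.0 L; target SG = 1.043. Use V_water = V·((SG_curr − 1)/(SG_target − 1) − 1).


V_water = 27.0·((1.06 − 1)/(1.043 − 1) − 1)

10.6744 L


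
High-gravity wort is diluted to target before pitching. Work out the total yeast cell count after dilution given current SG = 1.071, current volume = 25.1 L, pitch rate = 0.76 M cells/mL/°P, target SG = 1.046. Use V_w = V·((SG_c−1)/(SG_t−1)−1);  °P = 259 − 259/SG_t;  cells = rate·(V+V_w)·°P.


V_w = 25.1·((1.071−1)/(1.046−1)−1) = 13.6413
V_final = 25.1 + 13.6413 = 38.7413
°P = 259 − 259/1.046 = 11.3901
cells = 0.76·38.7413·11.3901

335.3619 billion cells


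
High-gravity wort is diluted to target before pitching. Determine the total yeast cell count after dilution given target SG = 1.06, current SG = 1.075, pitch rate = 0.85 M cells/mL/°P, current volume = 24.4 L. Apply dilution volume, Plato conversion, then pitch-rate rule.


V_w = V·((SG_c−1)/(SG_t−1)−1);  °P = 259 − 259/SG_t;  cells = rate·(V+V_w)·°P
V_w = 24.4·((1.075−1)/(1.06−1)−1) = 6.1000
V_final = 24.4 + 6.1000 = 30.5000
°P = 259 − 259/1.06 = 14.6604
cells = 0.85·30.5000·14.6604

380.0703 billion cells


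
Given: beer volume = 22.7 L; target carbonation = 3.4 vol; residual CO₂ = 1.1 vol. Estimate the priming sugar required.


sugar = (target − residual)·4.0·V
sugar = (3.4 − 1.1)·4.0·22.7

208.8400 g


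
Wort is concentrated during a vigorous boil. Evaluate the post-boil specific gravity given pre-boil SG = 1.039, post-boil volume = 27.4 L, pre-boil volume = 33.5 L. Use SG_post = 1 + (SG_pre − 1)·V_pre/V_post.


pts_pre = (1.039 − 1)·1000 = 39.0000
pts_post = 39.0000·33.5/27.4 = 47.6825
SG_post = 1 + 47.6825/1000

1.0477


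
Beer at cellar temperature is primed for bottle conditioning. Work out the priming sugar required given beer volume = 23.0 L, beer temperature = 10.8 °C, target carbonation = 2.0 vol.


residual = 14.695·(0.01821 + 0.09011·e^(−0.04·T));  sugar = (target − residual)·4.0·V
residual = 14.695·(0.01821 + 0.09011·e^(−0.04·10.8)) = 1.1273
sugar = (2.0 − 1.1273)·4.0·23.0

80.2923 g


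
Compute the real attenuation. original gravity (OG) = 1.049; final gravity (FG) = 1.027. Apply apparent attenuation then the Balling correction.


AA = (OG−FG)/(OG−1)·100;  RA = AA·0.8192
AA = (1.049 − 1.027)/(1.049 − 1)·100 = 44.8980
RA = 44.8980·0.8192

36.7804 %


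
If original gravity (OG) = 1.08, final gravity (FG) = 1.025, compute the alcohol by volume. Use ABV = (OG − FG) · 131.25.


ABV = (1.08 − 1.025) · 131.25

7.2188 % ABV


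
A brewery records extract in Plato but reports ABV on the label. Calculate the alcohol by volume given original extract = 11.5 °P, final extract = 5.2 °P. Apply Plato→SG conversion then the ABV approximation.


SG = 259/(259 − P);  ABV = (OG − FG)·131.25
OG = 259/(259 − 11.5) = 1.0465
FG = 259/(259 − 5.2) = 1.0205
ABV = (1.0465 − 1.0205)·131.25

3.4094 % ABV


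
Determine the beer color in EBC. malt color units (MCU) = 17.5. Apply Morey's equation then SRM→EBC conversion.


SRM = 1.4922·MCU^0.6859;  EBC = SRM·1.97
SRM = 1.4922·17.5^0.6859 = 10.6274
EBC = 10.6274·1.97

20.9360 EBC


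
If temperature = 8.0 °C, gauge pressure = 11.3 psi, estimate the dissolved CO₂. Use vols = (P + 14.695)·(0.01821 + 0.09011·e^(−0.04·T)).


vols = (11.3 + 14.695)·(0.01821 + 0.09011·e^(−0.04·8.0))

2.1743 volumes


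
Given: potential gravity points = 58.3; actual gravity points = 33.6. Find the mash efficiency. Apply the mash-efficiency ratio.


efficiency = actual / potential × 100
efficiency = 33.6 / 58.3 × 100

57.6329 %


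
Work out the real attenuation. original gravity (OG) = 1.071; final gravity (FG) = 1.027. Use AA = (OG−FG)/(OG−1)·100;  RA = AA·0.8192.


AA = (1.071 − 1.027)/(1.071 − 1)·100 = 61.9718
RA = 61.9718·0.8192

50.7673 %


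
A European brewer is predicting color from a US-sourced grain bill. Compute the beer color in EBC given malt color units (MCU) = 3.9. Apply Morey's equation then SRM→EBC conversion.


SRM = 1.4922·MCU^0.6859;  EBC = SRM·1.97
SRM = 1.4922·3.9^0.6859 = 3.7952
EBC = 3.7952·1.97

7.4766 EBC


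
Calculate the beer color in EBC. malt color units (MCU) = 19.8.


SRM = 1.4922·MCU^0.6859;  EBC = SRM·1.97
SRM = 1.4922·19.8^0.6859 = 11.5667
EBC = 11.5667·1.97

22.7864 EBC


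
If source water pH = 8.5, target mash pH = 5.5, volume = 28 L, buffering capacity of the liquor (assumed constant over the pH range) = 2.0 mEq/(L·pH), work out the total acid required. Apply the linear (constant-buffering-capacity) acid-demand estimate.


acid = buffering capacity · (pH_source − pH_target) · V
acid = 2.0 · (8.5 − 5.5) · 28

168.0000 mEq


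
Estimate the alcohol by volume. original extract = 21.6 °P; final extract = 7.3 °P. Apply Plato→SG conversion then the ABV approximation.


SG = 259/(259 − P);  ABV = (OG − FG)·131.25
OG = 259/(259 − 21.6) = 1.0910
FG = 259/(259 − 7.3) = 1.0290
ABV = (1.0910 − 1.0290)·131.25

8.1353 % ABV


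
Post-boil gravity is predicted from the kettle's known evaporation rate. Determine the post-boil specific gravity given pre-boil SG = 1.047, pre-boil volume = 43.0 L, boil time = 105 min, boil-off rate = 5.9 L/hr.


V_post = V_pre − rate·(t/60);  SG_post = 1 + (SG_pre−1)·V_pre/V_post
V_post = 43.0 − 5.9·(105/60) = 32.6750
SG_post = 1 + (1.047 − 1)·43.0/32.6750

1.0619


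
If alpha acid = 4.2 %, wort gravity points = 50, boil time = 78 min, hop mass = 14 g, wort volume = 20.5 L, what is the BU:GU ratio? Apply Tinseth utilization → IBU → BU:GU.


U = 1.65·0.000125^(GP/1000)·(1−e^(−0.04t))/4.15;  IBU = (α/100)·m·U·1000/V;  BU:GU = IBU/GP
U = 1.65·0.000125^(50/1000)·(1−e^(−0.04·78))/4.15 = 0.2425
IBU = (4.2/100)·14·0.2425·1000/20.5 = 6.9549
BU:GU = 6.9549/50

0.1391


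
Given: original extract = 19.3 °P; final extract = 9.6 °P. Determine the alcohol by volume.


SG = 259/(259 − P);  ABV = (OG − FG)·131.25
OG = 259/(259 − 19.3) = 1.0805
FG = 259/(259 − 9.6) = 1.0385
ABV = (1.0805 − 1.0385)·131.25

5.5158 % ABV


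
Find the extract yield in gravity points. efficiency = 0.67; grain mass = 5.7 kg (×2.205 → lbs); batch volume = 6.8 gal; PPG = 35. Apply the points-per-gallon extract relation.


points = lbs × PPG × eff / vol
lbs = 5.7 × 2.205 = 12.5685
points = 12.5685 × 35 × 0.67 / 6.8

43.3428 points


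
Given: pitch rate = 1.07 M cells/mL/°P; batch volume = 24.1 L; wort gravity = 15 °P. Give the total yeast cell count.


cells (billions) = rate · V_L · °P
cells = 1.07 · 24.1 · 15

386.8050 billion cells


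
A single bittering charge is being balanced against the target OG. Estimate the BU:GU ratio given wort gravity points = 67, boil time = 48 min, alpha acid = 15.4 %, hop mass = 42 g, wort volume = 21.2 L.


U = 1.65·0.000125^(GP/1000)·(1−e^(−0.04t))/4.15;  IBU = (α/100)·m·U·1000/V;  BU:GU = IBU/GP
U = 1.65·0.000125^(67/1000)·(1−e^(−0.04·48))/4.15 = 0.1858
IBU = (15.4/100)·42·0.1858·1000/21.2 = 56.6907
BU:GU = 56.6907/67

0.8461


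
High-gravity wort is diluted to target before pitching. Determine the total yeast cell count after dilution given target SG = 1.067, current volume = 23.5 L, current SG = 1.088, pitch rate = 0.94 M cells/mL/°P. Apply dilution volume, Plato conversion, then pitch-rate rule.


V_w = V·((SG_c−1)/(SG_t−1)−1);  °P = 259 − 259/SG_t;  cells = rate·(V+V_w)·°P
V_w = 23.5·((1.088−1)/(1.067−1)−1) = 7.3657
V_final = 23.5 + 7.3657 = 30.8657
°P = 259 − 259/1.067 = 16.2634
cells = 0.94·30.8657·16.2634

471.8606 billion cells


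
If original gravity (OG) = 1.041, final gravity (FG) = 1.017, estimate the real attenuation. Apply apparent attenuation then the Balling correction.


AA = (OG−FG)/(OG−1)·100;  RA = AA·0.8192
AA = (1.041 − 1.017)/(1.041 − 1)·100 = 58.5366
RA = 58.5366·0.8192

47.9532 %


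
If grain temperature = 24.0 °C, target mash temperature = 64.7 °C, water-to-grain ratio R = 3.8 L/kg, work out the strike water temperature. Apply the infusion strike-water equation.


T_strike = (0.41/R)·(T_mash − T_grain) + T_mash
T_strike = (0.41/3.8)·(64.7 − 24.0) + 64.7

69.0913 °C


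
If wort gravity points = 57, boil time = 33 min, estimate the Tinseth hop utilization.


U = 1.65·0.000125^(GP/1000) · (1 − e^(−0.04·t))/4.15
bigness = 1.65·0.000125^(57/1000) = 0.9886
boil_factor = (1 − e^(−0.04·33))/4.15 = 0.1766
U = 0.9886 · 0.1766

0.1746


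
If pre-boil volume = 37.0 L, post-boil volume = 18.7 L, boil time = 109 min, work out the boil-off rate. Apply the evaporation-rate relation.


rate = (V_pre − V_post) / (t_min/60)
rate = (37.0 − 18.7) / (109/60)

10.0734 L/hr


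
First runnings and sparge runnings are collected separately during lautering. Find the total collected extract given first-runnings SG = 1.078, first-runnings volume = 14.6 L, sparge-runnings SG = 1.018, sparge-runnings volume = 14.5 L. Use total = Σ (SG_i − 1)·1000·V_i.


first = (1.078 − 1)·1000·14.6 = 1138.8000
sparge = (1.018 − 1)·1000·14.5 = 261.0000
total = 1138.8000 + 261.0000

1399.8000 gravity·L


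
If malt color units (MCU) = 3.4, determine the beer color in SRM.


SRM = 1.4922 · MCU^0.6859
SRM = 1.4922 · 3.4^0.6859

3.4544 SRM


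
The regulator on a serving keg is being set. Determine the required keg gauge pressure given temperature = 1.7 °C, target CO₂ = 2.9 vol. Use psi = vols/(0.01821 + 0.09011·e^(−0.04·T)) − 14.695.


psi = 2.9/(0.01821 + 0.09011·e^(−0.04·1.7)) − 14.695

13.6264 psi


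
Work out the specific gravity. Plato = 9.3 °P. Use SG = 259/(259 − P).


SG = 259/(259 − 9.3)

1.0372


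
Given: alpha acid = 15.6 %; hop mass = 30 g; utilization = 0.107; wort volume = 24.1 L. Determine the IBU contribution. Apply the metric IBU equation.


IBU = (α/100)·mass·U·1000 / V
IBU = (15.6/100)·30·0.107·1000 / 24.1

20.7784 IBU


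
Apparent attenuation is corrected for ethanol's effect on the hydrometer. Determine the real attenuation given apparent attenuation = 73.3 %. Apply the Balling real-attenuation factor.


RA = AA · 0.8192
RA = 73.3 · 0.8192

60.0474 %


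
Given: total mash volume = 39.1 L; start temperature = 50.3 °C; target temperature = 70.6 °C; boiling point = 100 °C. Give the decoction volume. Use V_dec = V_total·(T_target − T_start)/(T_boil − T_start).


V_dec = 39.1·(70.6 − 50.3)/(100 − 50.3)

15.9704 L


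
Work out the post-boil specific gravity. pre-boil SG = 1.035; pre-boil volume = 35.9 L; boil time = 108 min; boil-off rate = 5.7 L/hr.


V_post = V_pre − rate·(t/60);  SG_post = 1 + (SG_pre−1)·V_pre/V_post
V_post = 35.9 − 5.7·(108/60) = 25.6400
SG_post = 1 + (1.035 − 1)·35.9/25.6400

1.0490


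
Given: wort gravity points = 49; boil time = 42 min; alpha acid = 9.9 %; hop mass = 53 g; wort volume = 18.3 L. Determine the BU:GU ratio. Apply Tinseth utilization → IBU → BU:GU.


U = 1.65·0.000125^(GP/1000)·(1−e^(−0.04t))/4.15;  IBU = (α/100)·m·U·1000/V;  BU:GU = IBU/GP
U = 1.65·0.000125^(49/1000)·(1−e^(−0.04·42))/4.15 = 0.2083
IBU = (9.9/100)·53·0.2083·1000/18.3 = 59.7130
BU:GU = 59.7130/49

1.2186


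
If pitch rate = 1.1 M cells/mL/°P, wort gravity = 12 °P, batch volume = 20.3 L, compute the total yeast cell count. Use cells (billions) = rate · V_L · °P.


cells = 1.1 · 20.3 · 12

267.9600 billion cells


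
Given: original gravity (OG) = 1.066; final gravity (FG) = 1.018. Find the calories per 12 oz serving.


ABW = (OG−FG)·131.25·0.79/FG;  °P = 259 − 259/SG (for OG→OE and FG→AE);  RE = 0.1808·OE + 0.8192·AE;  Cal = (6.9·ABW + 4·(RE−0.1))·FG·3.55
ABW = (1.066 − 1.018)·131.25·0.79/1.018 = 4.8890
OE = 259 − 259/1.066 = 16.0356 °P
AE = 259 − 259/1.018 = 4.5796 °P
RE = 0.1808·16.0356 + 0.8192·4.5796 = 6.6508 °P
Cal = (6.9·4.8890 + 4·(6.6508−0.1))·1.018·3.55

216.6077 kcal


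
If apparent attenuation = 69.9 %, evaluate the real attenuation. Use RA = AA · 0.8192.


RA = 69.9 · 0.8192

57.2621 %


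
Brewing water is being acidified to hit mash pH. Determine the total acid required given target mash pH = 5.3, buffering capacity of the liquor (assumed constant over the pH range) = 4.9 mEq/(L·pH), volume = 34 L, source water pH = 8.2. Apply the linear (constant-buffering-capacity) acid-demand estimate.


acid = buffering capacity · (pH_source − pH_target) · V
acid = 4.9 · (8.2 − 5.3) · 34

483.1400 mEq


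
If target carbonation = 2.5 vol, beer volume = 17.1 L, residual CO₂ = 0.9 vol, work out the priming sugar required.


sugar = (target − residual)·4.0·V
sugar = (2.5 − 0.9)·4.0·17.1

109.4400 g


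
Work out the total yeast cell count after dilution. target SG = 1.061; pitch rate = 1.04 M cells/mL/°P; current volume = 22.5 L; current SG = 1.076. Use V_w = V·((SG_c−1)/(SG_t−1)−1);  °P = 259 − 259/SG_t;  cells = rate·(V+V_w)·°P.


V_w = 22.5·((1.076−1)/(1.061−1)−1) = 5.5328
V_final = 22.5 + 5.5328 = 28.0328
°P = 259 − 259/1.061 = 14.8907
cells = 1.04·28.0328·14.8907

434.1240 billion cells


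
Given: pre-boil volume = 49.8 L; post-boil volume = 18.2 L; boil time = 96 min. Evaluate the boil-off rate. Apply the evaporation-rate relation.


rate = (V_pre − V_post) / (t_min/60)
rate = (49.8 − 18.2) / (96/60)

19.7500 L/hr


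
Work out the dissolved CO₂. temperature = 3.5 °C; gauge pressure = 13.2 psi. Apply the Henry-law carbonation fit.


vols = (P + 14.695)·(0.01821 + 0.09011·e^(−0.04·T))
vols = (13.2 + 14.695)·(0.01821 + 0.09011·e^(−0.04·3.5))

2.6932 volumes
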